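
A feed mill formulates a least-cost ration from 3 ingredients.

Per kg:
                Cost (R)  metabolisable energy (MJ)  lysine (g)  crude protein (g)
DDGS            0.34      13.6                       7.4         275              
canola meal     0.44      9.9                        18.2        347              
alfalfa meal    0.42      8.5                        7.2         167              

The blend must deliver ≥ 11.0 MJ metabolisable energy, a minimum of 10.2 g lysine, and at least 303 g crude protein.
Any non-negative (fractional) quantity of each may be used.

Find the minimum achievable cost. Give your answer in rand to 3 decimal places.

Treat it as an LP. Let x1 = kg of DDGS, x2 = kg of canola meal, x3 = kg of alfalfa meal.
Minimise 0.34x1 + 0.44x2 + 0.42x3 with:
  13.6x1 + 9.9x2 + 8.5x3 ≥ 11   (metabolisable energy)
  7.4x1 + 18.2x2 + 7.2x3 ≥ 10.2   (lysine)
  275x1 + 347x2 + 167x3 ≥ 303   (crude protein)
  x1, x2, x3 ≥ 0.
At the optimum only DDGS, canola meal are positive (alfalfa meal = 0). The lysine and crude protein requirements are met with equality.
So DDGS = 0.8104 kg, canola meal = 0.2309 kg.
Objective = 0.34·0.8104 + 0.44·0.2309 = 0.37713.

R0.377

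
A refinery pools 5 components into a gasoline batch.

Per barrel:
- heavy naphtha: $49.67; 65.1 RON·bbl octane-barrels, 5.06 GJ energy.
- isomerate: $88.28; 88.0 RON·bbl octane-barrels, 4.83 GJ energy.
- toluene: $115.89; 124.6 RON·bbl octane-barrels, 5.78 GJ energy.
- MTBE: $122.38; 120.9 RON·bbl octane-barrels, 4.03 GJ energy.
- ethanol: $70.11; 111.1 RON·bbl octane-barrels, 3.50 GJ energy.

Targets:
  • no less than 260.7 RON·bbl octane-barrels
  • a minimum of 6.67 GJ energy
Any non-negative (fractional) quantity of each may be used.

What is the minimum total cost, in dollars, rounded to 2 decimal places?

$164.52

Treat it as an LP. Let x1 = barrels of heavy naphtha, x2 = barrels of isomerate, x3 = barrels of toluene, x4 = barrels of MTBE, x5 = barrels of ethanol.
Minimise 49.67x1 + 88.28x2 + 115.89x3 + 122.38x4 + 70.11x5 with:
  65.1x1 + 88x2 + 124.6x3 + 120.9x4 + 111.1x5 ≥ 260.7   (octane-barrels)
  5.06x1 + 4.83x2 + 5.78x3 + 4.03x4 + 3.5x5 ≥ 6.67   (energy)
  x1, x2, x3, x4, x5 ≥ 0.
The minimum-cost mix takes nothing from heavy naphtha, isomerate, toluene, MTBE — only ethanol. The octane-barrels requirement is met with equality.
That vertex is x5 = 2.34653.
Cost = 70.11·2.34653 = 164.5152.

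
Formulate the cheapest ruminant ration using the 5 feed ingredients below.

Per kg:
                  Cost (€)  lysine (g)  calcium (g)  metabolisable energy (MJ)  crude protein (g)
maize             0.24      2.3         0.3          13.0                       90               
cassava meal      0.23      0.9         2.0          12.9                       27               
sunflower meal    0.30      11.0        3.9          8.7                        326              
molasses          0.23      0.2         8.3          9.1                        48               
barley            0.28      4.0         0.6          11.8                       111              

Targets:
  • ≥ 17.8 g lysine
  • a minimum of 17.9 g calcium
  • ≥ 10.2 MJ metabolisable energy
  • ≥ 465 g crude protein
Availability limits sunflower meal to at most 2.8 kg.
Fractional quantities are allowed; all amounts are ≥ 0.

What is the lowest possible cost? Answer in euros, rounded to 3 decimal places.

Treat it as an LP. Let x1 = kg of maize, x2 = kg of cassava meal, x3 = kg of sunflower meal, x4 = kg of molasses, x5 = kg of barley.
min 0.24x1 + 0.23x2 + 0.3x3 + 0.23x4 + 0.28x5 subject to:
  2.3x1 + 0.9x2 + 11x3 + 0.2x4 + 4x5 ≥ 17.8   (lysine)
  0.3x1 + 2x2 + 3.9x3 + 8.3x4 + 0.6x5 ≥ 17.9   (calcium)
  13x1 + 12.9x2 + 8.7x3 + 9.1x4 + 11.8x5 ≥ 10.2   (metabolisable energy)
  90x1 + 27x2 + 326x3 + 48x4 + 111x5 ≥ 465   (crude protein)
  x3 ≤ 2.8
  x1, x2, x3, x4, x5 ≥ 0.
The cheapest feasible vertex uses only sunflower meal, molasses; maize, cassava meal, barley are not used. The lysine and calcium requirements are met with equality.
That vertex is x3 = 1.593, x4 = 1.408.
Cost = 0.3·1.593 + 0.23·1.408 = 0.80174.

€0.802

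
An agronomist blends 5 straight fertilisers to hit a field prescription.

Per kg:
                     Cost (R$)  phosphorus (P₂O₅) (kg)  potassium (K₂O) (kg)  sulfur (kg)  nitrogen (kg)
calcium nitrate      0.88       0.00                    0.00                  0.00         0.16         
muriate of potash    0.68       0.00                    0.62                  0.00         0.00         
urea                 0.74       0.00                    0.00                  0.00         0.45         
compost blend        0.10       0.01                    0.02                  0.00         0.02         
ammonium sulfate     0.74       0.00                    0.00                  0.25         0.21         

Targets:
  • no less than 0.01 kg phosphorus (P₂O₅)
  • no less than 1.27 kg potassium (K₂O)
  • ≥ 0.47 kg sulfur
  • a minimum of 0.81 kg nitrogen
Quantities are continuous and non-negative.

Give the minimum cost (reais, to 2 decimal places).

R$3.51

Set it up as a linear program. Let x1 = kg of calcium nitrate, x2 = kg of muriate of potash, x3 = kg of urea, x4 = kg of compost blend, x5 = kg of ammonium sulfate.
min 0.88x1 + 0.68x2 + 0.74x3 + 0.1x4 + 0.74x5 subject to:
  0.01x4 ≥ 0.01   (phosphorus (P₂O₅))
  0.62x2 + 0.02x4 ≥ 1.27   (potassium (K₂O))
  0.25x5 ≥ 0.47   (sulfur)
  0.16x1 + 0.45x3 + 0.02x4 + 0.21x5 ≥ 0.81   (nitrogen)
  x1, x2, x3, x4, x5 ≥ 0.
At the optimum only muriate of potash, urea, compost blend, ammonium sulfate are positive (calcium nitrate = 0). Binding constraints: phosphorus (P₂O₅), potassium (K₂O), sulfur, nitrogen.
Optimal quantities: muriate of potash = 2.016 kg, urea = 0.8782 kg, compost blend = 1 kg, ammonium sulfate = 1.88 kg.
Cost = 0.68·2.016 + 0.74·0.8782 + 0.1·1 + 0.74·1.88 = 3.5119.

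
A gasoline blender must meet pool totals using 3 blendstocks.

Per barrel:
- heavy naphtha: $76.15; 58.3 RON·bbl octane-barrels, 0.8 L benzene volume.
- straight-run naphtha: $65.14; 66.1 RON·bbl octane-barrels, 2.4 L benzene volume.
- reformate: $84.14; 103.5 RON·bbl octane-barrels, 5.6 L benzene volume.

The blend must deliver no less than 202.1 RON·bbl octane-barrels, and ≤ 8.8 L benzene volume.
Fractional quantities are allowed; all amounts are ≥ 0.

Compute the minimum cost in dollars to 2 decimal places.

Let x1 = barrels of heavy naphtha, x2 = barrels of straight-run naphtha, x3 = barrels of reformate.
Minimise 76.15x1 + 65.14x2 + 84.14x3 with:
  58.3x1 + 66.1x2 + 103.5x3 ≥ 202.1   (octane-barrels)
  0.8x1 + 2.4x2 + 5.6x3 ≤ 8.8   (benzene volume)
  x1, x2, x3 ≥ 0.
The minimum-cost mix takes nothing from heavy naphtha — only straight-run naphtha, reformate. The octane-barrels and benzene volume requirements are met with equality.
That vertex is x2 = 1.8147, x3 = 0.79369.
Total cost: 65.14·1.8147 + 84.14·0.79369 = 184.9906.

$184.99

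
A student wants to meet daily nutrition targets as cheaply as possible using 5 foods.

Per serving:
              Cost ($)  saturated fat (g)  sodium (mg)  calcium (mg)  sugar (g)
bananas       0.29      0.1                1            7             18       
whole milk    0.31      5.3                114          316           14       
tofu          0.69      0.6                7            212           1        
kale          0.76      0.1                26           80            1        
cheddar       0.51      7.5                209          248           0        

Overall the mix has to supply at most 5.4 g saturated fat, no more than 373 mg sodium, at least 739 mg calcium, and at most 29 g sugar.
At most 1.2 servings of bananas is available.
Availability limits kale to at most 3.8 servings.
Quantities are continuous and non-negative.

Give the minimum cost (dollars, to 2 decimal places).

Set it up as a linear program. Let x1 = servings of bananas, x2 = servings of whole milk, x3 = servings of tofu, x4 = servings of kale, x5 = servings of cheddar.
Minimize 0.29x1 + 0.31x2 + 0.69x3 + 0.76x4 + 0.51x5 with:
  0.1x1 + 5.3x2 + 0.6x3 + 0.1x4 + 7.5x5 ≤ 5.4   (saturated fat)
  1x1 + 114x2 + 7x3 + 26x4 + 209x5 ≤ 373   (sodium)
  7x1 + 316x2 + 212x3 + 80x4 + 248x5 ≥ 739   (calcium)
  18x1 + 14x2 + 1x3 + 1x4 ≤ 29   (sugar)
  x1 ≤ 1.2
  x4 ≤ 3.8
  x1, x2, x3, x4, x5 ≥ 0.
At the optimum only whole milk, tofu are positive (bananas, kale, cheddar = 0). The saturated fat and calcium requirements are met with equality.
Solving gives x2 = 0.751, x3 = 2.366.
Objective = 0.31·0.751 + 0.69·2.366 = 1.8654.

$1.87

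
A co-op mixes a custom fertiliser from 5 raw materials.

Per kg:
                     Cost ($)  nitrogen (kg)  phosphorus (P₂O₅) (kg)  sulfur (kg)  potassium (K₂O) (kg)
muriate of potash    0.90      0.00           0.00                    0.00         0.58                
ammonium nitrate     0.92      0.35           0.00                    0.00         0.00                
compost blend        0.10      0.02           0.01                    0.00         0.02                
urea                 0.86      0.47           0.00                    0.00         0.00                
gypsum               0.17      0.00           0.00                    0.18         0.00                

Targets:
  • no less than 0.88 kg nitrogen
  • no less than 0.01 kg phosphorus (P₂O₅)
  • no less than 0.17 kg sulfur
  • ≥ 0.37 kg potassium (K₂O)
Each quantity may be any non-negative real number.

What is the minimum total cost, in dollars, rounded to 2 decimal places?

Set it up as a linear program. Let x1 = kg of muriate of potash, x2 = kg of ammonium nitrate, x3 = kg of compost blend, x4 = kg of urea, x5 = kg of gypsum.
min 0.9x1 + 0.92x2 + 0.1x3 + 0.86x4 + 0.17x5 with:
  0.35x2 + 0.02x3 + 0.47x4 ≥ 0.88   (nitrogen)
  0.01x3 ≥ 0.01   (phosphorus (P₂O₅))
  0.18x5 ≥ 0.17   (sulfur)
  0.58x1 + 0.02x3 ≥ 0.37   (potassium (K₂O))
  x1, x2, x3, x4, x5 ≥ 0.
At the optimum only muriate of potash, compost blend, urea, gypsum are positive (ammonium nitrate = 0). The nitrogen, phosphorus (P₂O₅), sulfur, potassium (K₂O) requirements are met with equality.
Solving gives x1 = 0.6034, x3 = 1, x4 = 1.83, x5 = 0.9444.
Cost = 0.9·0.6034 + 0.1·1 + 0.86·1.83 + 0.17·0.9444 = 2.3774.

$2.38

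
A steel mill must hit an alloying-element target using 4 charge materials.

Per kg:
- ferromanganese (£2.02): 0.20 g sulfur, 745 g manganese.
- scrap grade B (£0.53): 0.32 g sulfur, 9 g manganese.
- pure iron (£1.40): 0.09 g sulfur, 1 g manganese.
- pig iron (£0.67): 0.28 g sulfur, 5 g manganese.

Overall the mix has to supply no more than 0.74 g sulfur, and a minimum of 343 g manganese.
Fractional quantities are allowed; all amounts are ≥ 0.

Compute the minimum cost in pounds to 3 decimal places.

Let x1 = kg of ferromanganese, x2 = kg of scrap grade B, x3 = kg of pure iron, x4 = kg of pig iron.
min 2.02x1 + 0.53x2 + 1.4x3 + 0.67x4 with:
  0.2x1 + 0.32x2 + 0.09x3 + 0.28x4 ≤ 0.74   (sulfur)
  745x1 + 9x2 + 1x3 + 5x4 ≥ 343   (manganese)
  x1, x2, x3, x4 ≥ 0.
The minimum-cost mix takes nothing from scrap grade B, pure iron, pig iron — only ferromanganese. The manganese requirement is met with equality.
So ferromanganese = 0.4604 kg.
Hence cost = 2.02·0.4604 = £0.93001.

£0.930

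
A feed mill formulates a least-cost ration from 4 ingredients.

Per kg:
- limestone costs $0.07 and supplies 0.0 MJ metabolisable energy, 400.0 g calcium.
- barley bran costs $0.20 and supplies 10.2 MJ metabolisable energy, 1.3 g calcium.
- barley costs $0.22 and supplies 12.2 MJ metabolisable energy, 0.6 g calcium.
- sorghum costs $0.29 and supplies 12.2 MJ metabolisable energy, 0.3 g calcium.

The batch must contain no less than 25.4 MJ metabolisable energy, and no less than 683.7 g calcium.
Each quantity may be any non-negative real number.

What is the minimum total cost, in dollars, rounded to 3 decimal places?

This is a linear program. Let x1 = kg of limestone, x2 = kg of barley bran, x3 = kg of barley, x4 = kg of sorghum.
Minimise 0.07x1 + 0.2x2 + 0.22x3 + 0.29x4 s.t.:
  10.2x2 + 12.2x3 + 12.2x4 ≥ 25.4   (metabolisable energy)
  400x1 + 1.3x2 + 0.6x3 + 0.3x4 ≥ 683.7   (calcium)
  x1, x2, x3, x4 ≥ 0.
The minimum-cost mix takes nothing from barley bran, sorghum — only limestone, barley. Binding constraints: metabolisable energy and calcium.
Optimal quantities: limestone = 1.706 kg, barley = 2.082 kg.
Hence cost = 0.07·1.706 + 0.22·2.082 = $0.57746.

$0.577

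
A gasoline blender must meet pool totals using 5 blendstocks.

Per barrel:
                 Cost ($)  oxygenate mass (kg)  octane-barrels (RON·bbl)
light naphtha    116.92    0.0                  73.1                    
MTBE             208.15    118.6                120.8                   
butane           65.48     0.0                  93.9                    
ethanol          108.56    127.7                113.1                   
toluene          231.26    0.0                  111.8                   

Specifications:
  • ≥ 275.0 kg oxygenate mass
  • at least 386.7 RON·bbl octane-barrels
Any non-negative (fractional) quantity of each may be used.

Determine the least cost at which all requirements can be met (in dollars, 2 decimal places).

Treat it as an LP. Let x1 = barrels of light naphtha, x2 = barrels of MTBE, x3 = barrels of butane, x4 = barrels of ethanol, x5 = barrels of toluene.
Minimise 116.92x1 + 208.15x2 + 65.48x3 + 108.56x4 + 231.26x5 with:
  118.6x2 + 127.7x4 ≥ 275   (oxygenate mass)
  73.1x1 + 120.8x2 + 93.9x3 + 113.1x4 + 111.8x5 ≥ 386.7   (octane-barrels)
  x1, x2, x3, x4, x5 ≥ 0.
The cheapest feasible vertex uses only butane, ethanol; light naphtha, MTBE, toluene are not used. Binding constraints: oxygenate mass and octane-barrels.
Optimal quantities: butane = 1.5244 barrels, ethanol = 2.1535 barrels.
Cost = 65.48·1.5244 + 108.56·2.1535 = 333.6017.

$333.60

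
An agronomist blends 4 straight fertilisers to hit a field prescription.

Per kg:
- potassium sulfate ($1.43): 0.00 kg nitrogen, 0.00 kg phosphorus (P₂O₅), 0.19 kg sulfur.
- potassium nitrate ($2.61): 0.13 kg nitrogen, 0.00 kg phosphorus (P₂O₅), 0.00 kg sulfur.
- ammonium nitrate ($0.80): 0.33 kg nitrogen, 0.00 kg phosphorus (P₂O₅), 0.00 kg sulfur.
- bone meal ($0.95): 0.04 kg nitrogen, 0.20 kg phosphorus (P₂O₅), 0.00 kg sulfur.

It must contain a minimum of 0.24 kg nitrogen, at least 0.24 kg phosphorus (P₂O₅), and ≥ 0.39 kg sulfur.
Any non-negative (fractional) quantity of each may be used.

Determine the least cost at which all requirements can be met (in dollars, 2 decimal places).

$4.54

Set it up as a linear program. Let x1 = kg of potassium sulfate, x2 = kg of potassium nitrate, x3 = kg of ammonium nitrate, x4 = kg of bone meal.
Minimize 1.43x1 + 2.61x2 + 0.8x3 + 0.95x4 s.t.:
  0.13x2 + 0.33x3 + 0.04x4 ≥ 0.24   (nitrogen)
  0.2x4 ≥ 0.24   (phosphorus (P₂O₅))
  0.19x1 ≥ 0.39   (sulfur)
  x1, x2, x3, x4 ≥ 0.
The optimal basis is {potassium sulfate, ammonium nitrate, bone meal}; potassium nitrate drops out. There the nitrogen, phosphorus (P₂O₅), sulfur constraints are tight.
Solving gives x1 = 2.053, x3 = 0.5818, x4 = 1.2.
Cost = 1.43·2.053 + 0.8·0.5818 + 0.95·1.2 = 4.5412.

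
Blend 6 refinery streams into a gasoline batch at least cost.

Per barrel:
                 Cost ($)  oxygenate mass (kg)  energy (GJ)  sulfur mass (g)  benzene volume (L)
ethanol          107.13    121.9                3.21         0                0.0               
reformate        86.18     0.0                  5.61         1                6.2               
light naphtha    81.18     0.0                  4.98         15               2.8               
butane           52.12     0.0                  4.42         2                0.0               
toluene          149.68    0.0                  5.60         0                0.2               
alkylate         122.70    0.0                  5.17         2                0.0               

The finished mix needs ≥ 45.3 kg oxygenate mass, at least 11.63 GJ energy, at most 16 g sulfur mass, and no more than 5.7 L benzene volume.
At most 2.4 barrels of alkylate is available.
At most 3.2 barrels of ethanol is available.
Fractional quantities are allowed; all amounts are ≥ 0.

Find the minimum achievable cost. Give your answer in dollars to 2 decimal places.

This is a linear program. Let x1 = barrels of ethanol, x2 = barrels of reformate, x3 = barrels of light naphtha, x4 = barrels of butane, x5 = barrels of toluene, x6 = barrels of alkylate.
min 107.13x1 + 86.18x2 + 81.18x3 + 52.12x4 + 149.68x5 + 122.7x6 with:
  121.9x1 ≥ 45.3   (oxygenate mass)
  3.21x1 + 5.61x2 + 4.98x3 + 4.42x4 + 5.6x5 + 5.17x6 ≥ 11.63   (energy)
  1x2 + 15x3 + 2x4 + 2x6 ≤ 16   (sulfur mass)
  6.2x2 + 2.8x3 + 0.2x5 ≤ 5.7   (benzene volume)
  x6 ≤ 2.4
  x1 ≤ 3.2
  x1, x2, x3, x4, x5, x6 ≥ 0.
At the optimum only ethanol, butane are positive (reformate, light naphtha, toluene, alkylate = 0). The oxygenate mass and energy requirements are met with equality.
That vertex is x1 = 0.37162, x4 = 2.3613.
Total cost: 107.13·0.37162 + 52.12·2.3613 = 162.8826.

$162.88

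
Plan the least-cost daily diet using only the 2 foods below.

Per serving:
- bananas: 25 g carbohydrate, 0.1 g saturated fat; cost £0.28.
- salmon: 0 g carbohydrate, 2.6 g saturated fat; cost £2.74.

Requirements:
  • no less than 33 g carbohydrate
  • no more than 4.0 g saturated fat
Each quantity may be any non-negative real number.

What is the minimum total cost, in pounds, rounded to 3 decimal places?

Let x1 = servings of bananas, x2 = servings of salmon.
Minimize 0.28x1 + 2.74x2 subject to:
  25x1 ≥ 33   (carbohydrate)
  0.1x1 + 2.6x2 ≤ 4   (saturated fat)
  x1, x2 ≥ 0.
The cheapest feasible vertex uses only bananas; salmon is not used. The carbohydrate requirement is met with equality.
Optimal quantities: bananas = 1.32 servings.
Hence cost = 0.28·1.32 = £0.36960.

£0.370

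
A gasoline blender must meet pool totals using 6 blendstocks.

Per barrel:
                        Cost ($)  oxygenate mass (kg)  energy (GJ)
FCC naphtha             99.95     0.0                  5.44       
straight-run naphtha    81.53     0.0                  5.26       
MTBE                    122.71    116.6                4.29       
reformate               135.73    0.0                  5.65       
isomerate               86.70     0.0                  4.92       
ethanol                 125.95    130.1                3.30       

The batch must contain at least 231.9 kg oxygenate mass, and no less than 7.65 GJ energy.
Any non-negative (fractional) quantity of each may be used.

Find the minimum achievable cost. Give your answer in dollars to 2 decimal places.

Set it up as a linear program. Let x1 = barrels of FCC naphtha, x2 = barrels of straight-run naphtha, x3 = barrels of MTBE, x4 = barrels of reformate, x5 = barrels of isomerate, x6 = barrels of ethanol.
min 99.95x1 + 81.53x2 + 122.71x3 + 135.73x4 + 86.7x5 + 125.95x6 s.t.:
  116.6x3 + 130.1x6 ≥ 231.9   (oxygenate mass)
  5.44x1 + 5.26x2 + 4.29x3 + 5.65x4 + 4.92x5 + 3.3x6 ≥ 7.65   (energy)
  x1, x2, x3, x4, x5, x6 ≥ 0.
The minimum-cost mix takes nothing from FCC naphtha, straight-run naphtha, reformate, isomerate — only MTBE, ethanol. The oxygenate mass and energy requirements are met with equality.
That vertex is x3 = 1.32677, x6 = 0.593375.
Hence cost = 122.71·1.32677 + 125.95·0.593375 = $237.5435.

$237.54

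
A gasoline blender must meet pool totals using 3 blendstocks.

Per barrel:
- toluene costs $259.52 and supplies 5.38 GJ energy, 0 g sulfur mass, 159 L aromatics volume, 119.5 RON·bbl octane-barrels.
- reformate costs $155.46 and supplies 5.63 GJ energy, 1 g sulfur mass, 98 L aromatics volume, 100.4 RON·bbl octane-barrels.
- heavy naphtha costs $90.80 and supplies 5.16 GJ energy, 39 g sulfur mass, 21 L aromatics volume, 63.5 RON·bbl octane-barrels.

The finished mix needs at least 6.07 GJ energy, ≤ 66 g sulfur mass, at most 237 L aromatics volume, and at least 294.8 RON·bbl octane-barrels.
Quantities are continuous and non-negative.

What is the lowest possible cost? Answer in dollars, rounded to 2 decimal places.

Treat it as an LP. Let x1 = barrels of toluene, x2 = barrels of reformate, x3 = barrels of heavy naphtha.
Minimize 259.52x1 + 155.46x2 + 90.8x3 subject to:
  5.38x1 + 5.63x2 + 5.16x3 ≥ 6.07   (energy)
  1x2 + 39x3 ≤ 66   (sulfur mass)
  159x1 + 98x2 + 21x3 ≤ 237   (aromatics volume)
  119.5x1 + 100.4x2 + 63.5x3 ≥ 294.8   (octane-barrels)
  x1, x2, x3 ≥ 0.
The cheapest feasible vertex uses only reformate, heavy naphtha; toluene is not used. The sulfur mass and octane-barrels requirements are met with equality.
So reformate = 1.89668 barrels, heavy naphtha = 1.64367 barrels.
Hence cost = 155.46·1.89668 + 90.8·1.64367 = $444.1031.

$444.10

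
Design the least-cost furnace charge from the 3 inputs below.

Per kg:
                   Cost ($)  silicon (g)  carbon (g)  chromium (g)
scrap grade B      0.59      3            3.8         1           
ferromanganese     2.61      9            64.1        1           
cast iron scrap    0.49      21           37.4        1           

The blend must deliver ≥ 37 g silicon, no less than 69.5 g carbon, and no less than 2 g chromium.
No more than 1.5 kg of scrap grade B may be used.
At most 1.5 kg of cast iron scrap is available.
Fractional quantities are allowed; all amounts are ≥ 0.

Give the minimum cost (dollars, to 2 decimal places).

$1.92

This is a linear program. Let x1 = kg of scrap grade B, x2 = kg of ferromanganese, x3 = kg of cast iron scrap.
Minimize 0.59x1 + 2.61x2 + 0.49x3 with:
  3x1 + 9x2 + 21x3 ≥ 37   (silicon)
  3.8x1 + 64.1x2 + 37.4x3 ≥ 69.5   (carbon)
  1x1 + 1x2 + 1x3 ≥ 2   (chromium)
  x1 ≤ 1.5
  x3 ≤ 1.5
  x1, x2, x3 ≥ 0.
All 3 inputs are positive at the optimum. The silicon, carbon, the cast iron scrap cap requirements are met with equality.
Solving gives x1 = 1.467, x2 = 0.1221, x3 = 1.5.
Cost = 0.59·1.467 + 2.61·0.1221 + 0.49·1.5 = 1.9192.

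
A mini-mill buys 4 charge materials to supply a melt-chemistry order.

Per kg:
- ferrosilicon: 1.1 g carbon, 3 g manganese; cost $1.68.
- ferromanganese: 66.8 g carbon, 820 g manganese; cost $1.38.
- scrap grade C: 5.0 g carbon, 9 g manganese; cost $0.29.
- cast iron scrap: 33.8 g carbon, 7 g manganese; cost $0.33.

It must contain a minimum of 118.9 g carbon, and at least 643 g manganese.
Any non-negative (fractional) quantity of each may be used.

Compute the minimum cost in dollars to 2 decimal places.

This is a linear program. Let x1 = kg of ferrosilicon, x2 = kg of ferromanganese, x3 = kg of scrap grade C, x4 = kg of cast iron scrap.
min 1.68x1 + 1.38x2 + 0.29x3 + 0.33x4 with:
  1.1x1 + 66.8x2 + 5x3 + 33.8x4 ≥ 118.9   (carbon)
  3x1 + 820x2 + 9x3 + 7x4 ≥ 643   (manganese)
  x1, x2, x3, x4 ≥ 0.
The cheapest feasible vertex uses only ferromanganese, cast iron scrap; ferrosilicon, scrap grade C are not used. Binding constraints: carbon and manganese.
Solving gives x2 = 0.7671, x4 = 2.002.
Cost = 1.38·0.7671 + 0.33·2.002 = 1.7193.

$1.72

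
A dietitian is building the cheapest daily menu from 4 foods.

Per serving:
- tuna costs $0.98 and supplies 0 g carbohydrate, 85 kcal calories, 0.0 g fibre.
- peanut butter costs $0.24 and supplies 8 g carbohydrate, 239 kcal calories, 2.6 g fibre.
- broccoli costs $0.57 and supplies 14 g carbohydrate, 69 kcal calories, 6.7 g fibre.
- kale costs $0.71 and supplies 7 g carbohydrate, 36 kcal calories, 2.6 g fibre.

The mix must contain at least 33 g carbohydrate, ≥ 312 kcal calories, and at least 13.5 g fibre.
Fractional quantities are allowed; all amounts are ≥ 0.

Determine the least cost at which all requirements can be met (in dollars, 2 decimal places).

Treat it as an LP. Let x1 = servings of tuna, x2 = servings of peanut butter, x3 = servings of broccoli, x4 = servings of kale.
min 0.98x1 + 0.24x2 + 0.57x3 + 0.71x4 with:
  8x2 + 14x3 + 7x4 ≥ 33   (carbohydrate)
  85x1 + 239x2 + 69x3 + 36x4 ≥ 312   (calories)
  2.6x2 + 6.7x3 + 2.6x4 ≥ 13.5   (fibre)
  x1, x2, x3, x4 ≥ 0.
At the optimum only peanut butter, broccoli are positive (tuna, kale = 0). There the carbohydrate and fibre constraints are tight.
That vertex is x2 = 1.866, x3 = 1.291.
Cost = 0.24·1.866 + 0.57·1.291 = 1.1837.

$1.18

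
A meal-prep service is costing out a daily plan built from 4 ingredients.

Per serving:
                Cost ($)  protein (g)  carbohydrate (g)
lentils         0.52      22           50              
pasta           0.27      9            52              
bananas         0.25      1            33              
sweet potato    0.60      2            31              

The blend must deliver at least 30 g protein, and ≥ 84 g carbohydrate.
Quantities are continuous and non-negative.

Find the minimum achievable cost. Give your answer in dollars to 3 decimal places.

Let x1 = servings of lentils, x2 = servings of pasta, x3 = servings of bananas, x4 = servings of sweet potato.
Minimise 0.52x1 + 0.27x2 + 0.25x3 + 0.6x4 subject to:
  22x1 + 9x2 + 1x3 + 2x4 ≥ 30   (protein)
  50x1 + 52x2 + 33x3 + 31x4 ≥ 84   (carbohydrate)
  x1, x2, x3, x4 ≥ 0.
The optimal basis is {lentils, pasta}; bananas, sweet potato drop out. There the protein and carbohydrate constraints are tight.
That vertex is x1 = 1.159, x2 = 0.5014.
Cost = 0.52·1.159 + 0.27·0.5014 = 0.73806.

$0.738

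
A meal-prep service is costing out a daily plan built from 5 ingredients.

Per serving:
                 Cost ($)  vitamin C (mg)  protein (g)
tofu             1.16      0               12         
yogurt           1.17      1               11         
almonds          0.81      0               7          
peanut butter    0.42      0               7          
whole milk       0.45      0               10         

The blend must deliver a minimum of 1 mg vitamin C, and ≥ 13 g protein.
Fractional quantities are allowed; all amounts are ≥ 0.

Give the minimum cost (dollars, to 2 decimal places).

$1.26

Let x1 = servings of tofu, x2 = servings of yogurt, x3 = servings of almonds, x4 = servings of peanut butter, x5 = servings of whole milk.
Minimize 1.16x1 + 1.17x2 + 0.81x3 + 0.42x4 + 0.45x5 with:
  1x2 ≥ 1   (vitamin C)
  12x1 + 11x2 + 7x3 + 7x4 + 10x5 ≥ 13   (protein)
  x1, x2, x3, x4, x5 ≥ 0.
The minimum-cost mix takes nothing from tofu, almonds, peanut butter — only yogurt, whole milk. Binding constraints: vitamin C and protein.
So yogurt = 1 serving, whole milk = 0.2 servings.
Hence cost = 1.17·1 + 0.45·0.2 = $1.2600.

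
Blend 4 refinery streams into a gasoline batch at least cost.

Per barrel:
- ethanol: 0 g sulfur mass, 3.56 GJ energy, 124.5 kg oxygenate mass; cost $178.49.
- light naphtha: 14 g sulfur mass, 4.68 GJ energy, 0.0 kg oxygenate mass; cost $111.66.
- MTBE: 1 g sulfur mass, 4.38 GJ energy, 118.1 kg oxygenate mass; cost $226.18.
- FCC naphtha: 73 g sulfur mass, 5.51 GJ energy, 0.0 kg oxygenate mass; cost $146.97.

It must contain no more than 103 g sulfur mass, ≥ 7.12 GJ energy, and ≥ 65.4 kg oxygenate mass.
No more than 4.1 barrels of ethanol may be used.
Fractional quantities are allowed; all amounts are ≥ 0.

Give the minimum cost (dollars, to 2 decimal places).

This is a linear program. Let x1 = barrels of ethanol, x2 = barrels of light naphtha, x3 = barrels of MTBE, x4 = barrels of FCC naphtha.
Minimise 178.49x1 + 111.66x2 + 226.18x3 + 146.97x4 s.t.:
  14x2 + 1x3 + 73x4 ≤ 103   (sulfur mass)
  3.56x1 + 4.68x2 + 4.38x3 + 5.51x4 ≥ 7.12   (energy)
  124.5x1 + 118.1x3 ≥ 65.4   (oxygenate mass)
  x1 ≤ 4.1
  x1, x2, x3, x4 ≥ 0.
At the optimum only ethanol, light naphtha are positive (MTBE, FCC naphtha = 0). There the energy and oxygenate mass constraints are tight.
Optimal quantities: ethanol = 0.5253 barrels, light naphtha = 1.1218 barrels.
Cost = 178.49·0.5253 + 111.66·1.1218 = 219.0210.

$219.02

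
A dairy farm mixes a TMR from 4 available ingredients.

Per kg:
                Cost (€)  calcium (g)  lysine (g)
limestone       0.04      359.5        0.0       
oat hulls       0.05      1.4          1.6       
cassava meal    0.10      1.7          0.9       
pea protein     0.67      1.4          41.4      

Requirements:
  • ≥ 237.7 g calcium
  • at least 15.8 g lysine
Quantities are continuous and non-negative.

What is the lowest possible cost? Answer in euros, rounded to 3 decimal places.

€0.282

This is a linear program. Let x1 = kg of limestone, x2 = kg of oat hulls, x3 = kg of cassava meal, x4 = kg of pea protein.
Minimize 0.04x1 + 0.05x2 + 0.1x3 + 0.67x4 s.t.:
  359.5x1 + 1.4x2 + 1.7x3 + 1.4x4 ≥ 237.7   (calcium)
  1.6x2 + 0.9x3 + 41.4x4 ≥ 15.8   (lysine)
  x1, x2, x3, x4 ≥ 0.
The optimal basis is {limestone, pea protein}; oat hulls, cassava meal drop out. The calcium and lysine requirements are met with equality.
That vertex is x1 = 0.6597, x4 = 0.3816.
Cost = 0.04·0.6597 + 0.67·0.3816 = 0.28206.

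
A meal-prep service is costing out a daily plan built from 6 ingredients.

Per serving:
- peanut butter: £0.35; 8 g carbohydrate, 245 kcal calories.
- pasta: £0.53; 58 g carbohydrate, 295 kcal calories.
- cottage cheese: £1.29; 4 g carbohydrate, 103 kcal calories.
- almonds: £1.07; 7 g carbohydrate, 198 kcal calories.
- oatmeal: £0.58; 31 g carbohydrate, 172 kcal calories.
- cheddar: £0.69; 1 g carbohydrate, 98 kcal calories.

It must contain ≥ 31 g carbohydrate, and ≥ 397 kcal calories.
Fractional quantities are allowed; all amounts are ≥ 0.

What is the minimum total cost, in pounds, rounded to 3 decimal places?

Let x1 = servings of peanut butter, x2 = servings of pasta, x3 = servings of cottage cheese, x4 = servings of almonds, x5 = servings of oatmeal, x6 = servings of cheddar.
Minimise 0.35x1 + 0.53x2 + 1.29x3 + 1.07x4 + 0.58x5 + 0.69x6 s.t.:
  8x1 + 58x2 + 4x3 + 7x4 + 31x5 + 1x6 ≥ 31   (carbohydrate)
  245x1 + 295x2 + 103x3 + 198x4 + 172x5 + 98x6 ≥ 397   (calories)
  x1, x2, x3, x4, x5, x6 ≥ 0.
At the optimum only peanut butter, pasta are positive (cottage cheese, almonds, oatmeal, cheddar = 0). The carbohydrate and calories requirements are met with equality.
That vertex is x1 = 1.1714, x2 = 0.37291.
Hence cost = 0.35·1.1714 + 0.53·0.37291 = £0.60763.

£0.608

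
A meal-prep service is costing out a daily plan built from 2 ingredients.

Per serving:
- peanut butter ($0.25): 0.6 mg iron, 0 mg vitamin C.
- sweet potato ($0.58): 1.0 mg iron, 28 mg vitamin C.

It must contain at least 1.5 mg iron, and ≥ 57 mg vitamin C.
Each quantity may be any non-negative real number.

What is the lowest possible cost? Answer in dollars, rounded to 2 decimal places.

$1.18

Treat it as an LP. Let x1 = servings of peanut butter, x2 = servings of sweet potato.
Minimize 0.25x1 + 0.58x2 s.t.:
  0.6x1 + 1x2 ≥ 1.5   (iron)
  28x2 ≥ 57   (vitamin C)
  x1, x2 ≥ 0.
The minimum-cost mix takes nothing from peanut butter — only sweet potato. There the vitamin C constraint is tight.
So sweet potato = 2.036 servings.
Total cost: 0.58·2.036 = 1.1809.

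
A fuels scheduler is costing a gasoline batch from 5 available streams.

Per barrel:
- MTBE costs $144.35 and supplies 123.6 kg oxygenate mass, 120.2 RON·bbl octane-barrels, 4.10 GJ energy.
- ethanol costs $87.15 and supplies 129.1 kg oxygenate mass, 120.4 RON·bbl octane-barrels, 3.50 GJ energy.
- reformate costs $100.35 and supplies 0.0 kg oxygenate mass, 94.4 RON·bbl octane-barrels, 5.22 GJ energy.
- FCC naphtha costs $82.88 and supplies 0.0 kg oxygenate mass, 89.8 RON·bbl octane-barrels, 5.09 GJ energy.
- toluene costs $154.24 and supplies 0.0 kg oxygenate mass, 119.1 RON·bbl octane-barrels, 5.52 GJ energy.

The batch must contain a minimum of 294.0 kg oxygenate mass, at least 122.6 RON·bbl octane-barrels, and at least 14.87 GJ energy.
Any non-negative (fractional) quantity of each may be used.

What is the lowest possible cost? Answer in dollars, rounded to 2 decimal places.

This is a linear program. Let x1 = barrels of MTBE, x2 = barrels of ethanol, x3 = barrels of reformate, x4 = barrels of FCC naphtha, x5 = barrels of toluene.
min 144.35x1 + 87.15x2 + 100.35x3 + 82.88x4 + 154.24x5 s.t.:
  123.6x1 + 129.1x2 ≥ 294   (oxygenate mass)
  120.2x1 + 120.4x2 + 94.4x3 + 89.8x4 + 119.1x5 ≥ 122.6   (octane-barrels)
  4.1x1 + 3.5x2 + 5.22x3 + 5.09x4 + 5.52x5 ≥ 14.87   (energy)
  x1, x2, x3, x4, x5 ≥ 0.
The minimum-cost mix takes nothing from MTBE, reformate, toluene — only ethanol, FCC naphtha. There the oxygenate mass and energy constraints are tight.
Solving gives x2 = 2.2773, x4 = 1.3555.
Total cost: 87.15·2.2773 + 82.88·1.3555 = 310.8105.

$310.81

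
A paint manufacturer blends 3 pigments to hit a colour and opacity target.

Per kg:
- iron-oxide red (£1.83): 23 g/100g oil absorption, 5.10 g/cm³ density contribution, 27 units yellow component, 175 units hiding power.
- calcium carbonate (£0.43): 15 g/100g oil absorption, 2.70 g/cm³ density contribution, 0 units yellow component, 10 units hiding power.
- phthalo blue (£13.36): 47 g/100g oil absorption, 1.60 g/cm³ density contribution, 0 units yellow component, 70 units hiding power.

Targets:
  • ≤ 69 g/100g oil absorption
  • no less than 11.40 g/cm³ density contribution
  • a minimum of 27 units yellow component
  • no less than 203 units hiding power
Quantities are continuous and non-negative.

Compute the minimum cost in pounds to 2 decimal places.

£2.86

This is a linear program. Let x1 = kg of iron-oxide red, x2 = kg of calcium carbonate, x3 = kg of phthalo blue.
min 1.83x1 + 0.43x2 + 13.36x3 subject to:
  23x1 + 15x2 + 47x3 ≤ 69   (oil absorption)
  5.1x1 + 2.7x2 + 1.6x3 ≥ 11.4   (density contribution)
  27x1 ≥ 27   (yellow component)
  175x1 + 10x2 + 70x3 ≥ 203   (hiding power)
  x1, x2, x3 ≥ 0.
The minimum-cost mix takes nothing from phthalo blue — only iron-oxide red, calcium carbonate. The density contribution and hiding power requirements are met with equality.
So iron-oxide red = 1.03 kg, calcium carbonate = 2.277 kg.
Hence cost = 1.83·1.03 + 0.43·2.277 = £2.8640.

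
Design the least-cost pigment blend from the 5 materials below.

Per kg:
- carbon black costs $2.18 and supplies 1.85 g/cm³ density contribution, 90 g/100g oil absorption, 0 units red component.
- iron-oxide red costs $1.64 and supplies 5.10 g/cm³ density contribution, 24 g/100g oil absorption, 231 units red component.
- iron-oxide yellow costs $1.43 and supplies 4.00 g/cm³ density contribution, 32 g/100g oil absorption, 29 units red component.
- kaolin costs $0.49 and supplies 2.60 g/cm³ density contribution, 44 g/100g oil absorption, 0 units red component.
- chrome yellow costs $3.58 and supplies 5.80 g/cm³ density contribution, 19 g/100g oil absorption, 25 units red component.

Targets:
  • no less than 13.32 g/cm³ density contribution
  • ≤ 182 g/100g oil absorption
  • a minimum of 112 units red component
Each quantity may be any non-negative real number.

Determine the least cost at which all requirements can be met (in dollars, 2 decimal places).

Let x1 = kg of carbon black, x2 = kg of iron-oxide red, x3 = kg of iron-oxide yellow, x4 = kg of kaolin, x5 = kg of chrome yellow.
Minimise 2.18x1 + 1.64x2 + 1.43x3 + 0.49x4 + 3.58x5 with:
  1.85x1 + 5.1x2 + 4x3 + 2.6x4 + 5.8x5 ≥ 13.32   (density contribution)
  90x1 + 24x2 + 32x3 + 44x4 + 19x5 ≤ 182   (oil absorption)
  231x2 + 29x3 + 25x5 ≥ 112   (red component)
  x1, x2, x3, x4, x5 ≥ 0.
The cheapest feasible vertex uses only iron-oxide red, kaolin; carbon black, iron-oxide yellow, chrome yellow are not used. Binding constraints: density contribution and oil absorption.
So iron-oxide red = 0.6968 kg, kaolin = 3.756 kg.
Hence cost = 1.64·0.6968 + 0.49·3.756 = $2.9832.

$2.98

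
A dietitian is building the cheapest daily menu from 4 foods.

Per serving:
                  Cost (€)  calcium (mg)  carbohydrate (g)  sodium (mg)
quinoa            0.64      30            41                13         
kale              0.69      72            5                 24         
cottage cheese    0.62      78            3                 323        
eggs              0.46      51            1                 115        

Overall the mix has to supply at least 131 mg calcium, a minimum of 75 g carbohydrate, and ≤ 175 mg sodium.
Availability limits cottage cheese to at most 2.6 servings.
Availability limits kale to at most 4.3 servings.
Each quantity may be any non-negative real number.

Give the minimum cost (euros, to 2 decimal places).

Treat it as an LP. Let x1 = servings of quinoa, x2 = servings of kale, x3 = servings of cottage cheese, x4 = servings of eggs.
Minimise 0.64x1 + 0.69x2 + 0.62x3 + 0.46x4 with:
  30x1 + 72x2 + 78x3 + 51x4 ≥ 131   (calcium)
  41x1 + 5x2 + 3x3 + 1x4 ≥ 75   (carbohydrate)
  13x1 + 24x2 + 323x3 + 115x4 ≤ 175   (sodium)
  x3 ≤ 2.6
  x2 ≤ 4.3
  x1, x2, x3, x4 ≥ 0.
The cheapest feasible vertex uses only quinoa, kale, cottage cheese; eggs is not used. Binding constraints: calcium, carbohydrate, sodium.
Optimal quantities: quinoa = 1.72 servings, kale = 0.6426 servings, cottage cheese = 0.4248 servings.
Objective = 0.64·1.72 + 0.69·0.6426 + 0.62·0.4248 = 1.8076.

€1.81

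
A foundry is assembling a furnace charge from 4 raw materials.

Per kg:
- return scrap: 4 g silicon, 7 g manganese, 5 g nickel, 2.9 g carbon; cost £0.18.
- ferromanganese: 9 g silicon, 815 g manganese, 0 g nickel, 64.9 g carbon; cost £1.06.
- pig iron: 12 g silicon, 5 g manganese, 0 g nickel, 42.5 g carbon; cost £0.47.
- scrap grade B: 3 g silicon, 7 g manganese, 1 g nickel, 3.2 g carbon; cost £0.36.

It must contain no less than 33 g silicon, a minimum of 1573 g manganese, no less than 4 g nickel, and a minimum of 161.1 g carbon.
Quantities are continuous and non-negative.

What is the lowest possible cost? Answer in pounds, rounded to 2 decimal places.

£2.67

Treat it as an LP. Let x1 = kg of return scrap, x2 = kg of ferromanganese, x3 = kg of pig iron, x4 = kg of scrap grade B.
Minimize 0.18x1 + 1.06x2 + 0.47x3 + 0.36x4 subject to:
  4x1 + 9x2 + 12x3 + 3x4 ≥ 33   (silicon)
  7x1 + 815x2 + 5x3 + 7x4 ≥ 1573   (manganese)
  5x1 + 1x4 ≥ 4   (nickel)
  2.9x1 + 64.9x2 + 42.5x3 + 3.2x4 ≥ 161.1   (carbon)
  x1, x2, x3, x4 ≥ 0.
At the optimum only return scrap, ferromanganese, pig iron are positive (scrap grade B = 0). There the silicon, manganese, nickel constraints are tight.
So return scrap = 0.8 kg, ferromanganese = 1.917 kg, pig iron = 1.046 kg.
Total cost: 0.18·0.8 + 1.06·1.917 + 0.47·1.046 = 2.6676.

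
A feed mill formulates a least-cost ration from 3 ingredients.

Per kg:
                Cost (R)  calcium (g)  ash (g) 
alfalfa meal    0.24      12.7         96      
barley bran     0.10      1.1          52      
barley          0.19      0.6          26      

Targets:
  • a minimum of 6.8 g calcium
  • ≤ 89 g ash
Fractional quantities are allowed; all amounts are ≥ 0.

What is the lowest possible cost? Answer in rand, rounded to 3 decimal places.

Treat it as an LP. Let x1 = kg of alfalfa meal, x2 = kg of barley bran, x3 = kg of barley.
Minimise 0.24x1 + 0.1x2 + 0.19x3 with:
  12.7x1 + 1.1x2 + 0.6x3 ≥ 6.8   (calcium)
  96x1 + 52x2 + 26x3 ≤ 89   (ash)
  x1, x2, x3 ≥ 0.
The cheapest feasible vertex uses only alfalfa meal; barley bran, barley are not used. There the calcium constraint is tight.
Solving gives x1 = 0.53543.
Objective = 0.24·0.53543 = 0.128503.

R0.129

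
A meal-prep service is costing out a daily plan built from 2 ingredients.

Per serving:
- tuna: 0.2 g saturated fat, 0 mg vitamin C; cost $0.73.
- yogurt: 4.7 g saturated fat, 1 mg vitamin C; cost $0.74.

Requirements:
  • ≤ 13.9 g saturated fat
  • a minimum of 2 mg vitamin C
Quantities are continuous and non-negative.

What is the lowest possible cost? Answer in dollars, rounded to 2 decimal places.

$1.48

This is a linear program. Let x1 = servings of tuna, x2 = servings of yogurt.
Minimise 0.73x1 + 0.74x2 s.t.:
  0.2x1 + 4.7x2 ≤ 13.9   (saturated fat)
  1x2 ≥ 2   (vitamin C)
  x1, x2 ≥ 0.
The cheapest feasible vertex uses only yogurt; tuna is not used. The vitamin C requirement is met with equality.
Optimal quantities: yogurt = 2 servings.
Total cost: 0.74·2 = 1.4800.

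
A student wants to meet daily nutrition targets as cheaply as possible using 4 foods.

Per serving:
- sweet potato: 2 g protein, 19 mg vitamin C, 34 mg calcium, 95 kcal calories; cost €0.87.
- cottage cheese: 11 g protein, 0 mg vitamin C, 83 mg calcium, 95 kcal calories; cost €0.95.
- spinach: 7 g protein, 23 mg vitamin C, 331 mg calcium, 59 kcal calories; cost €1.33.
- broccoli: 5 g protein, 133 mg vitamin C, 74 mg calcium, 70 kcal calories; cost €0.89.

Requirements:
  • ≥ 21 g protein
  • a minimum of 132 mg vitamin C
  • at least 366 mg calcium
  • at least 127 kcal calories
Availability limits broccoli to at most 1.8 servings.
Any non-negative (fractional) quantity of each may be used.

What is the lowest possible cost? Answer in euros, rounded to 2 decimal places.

€2.68

Treat it as an LP. Let x1 = servings of sweet potato, x2 = servings of cottage cheese, x3 = servings of spinach, x4 = servings of broccoli.
Minimize 0.87x1 + 0.95x2 + 1.33x3 + 0.89x4 with:
  2x1 + 11x2 + 7x3 + 5x4 ≥ 21   (protein)
  19x1 + 23x3 + 133x4 ≥ 132   (vitamin C)
  34x1 + 83x2 + 331x3 + 74x4 ≥ 366   (calcium)
  95x1 + 95x2 + 59x3 + 70x4 ≥ 127   (calories)
  x4 ≤ 1.8
  x1, x2, x3, x4 ≥ 0.
The minimum-cost mix takes nothing from sweet potato — only cottage cheese, spinach, broccoli. The protein, vitamin C, calcium requirements are met with equality.
Optimal quantities: cottage cheese = 1.106 servings, spinach = 0.6309 servings, broccoli = 0.8834 servings.
Total cost: 0.95·1.106 + 1.33·0.6309 + 0.89·0.8834 = 2.6760.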